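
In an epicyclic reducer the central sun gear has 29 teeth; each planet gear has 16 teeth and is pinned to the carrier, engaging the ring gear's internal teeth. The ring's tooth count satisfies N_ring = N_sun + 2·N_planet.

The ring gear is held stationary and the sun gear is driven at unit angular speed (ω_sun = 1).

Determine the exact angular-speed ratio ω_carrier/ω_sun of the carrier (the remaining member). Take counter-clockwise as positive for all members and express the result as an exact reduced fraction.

N_ring = 29 + 2·16 = 61
29(ω_s−ω_c) = −61(ω_r−ω_c),  ω_r=0, ω_s=1
29(1−ω_c) = −61(0−ω_c)  ⇒  90ω_c = 29  ⇒  ω_c = 29/90
ω_c/ω_s = 29/90

29/90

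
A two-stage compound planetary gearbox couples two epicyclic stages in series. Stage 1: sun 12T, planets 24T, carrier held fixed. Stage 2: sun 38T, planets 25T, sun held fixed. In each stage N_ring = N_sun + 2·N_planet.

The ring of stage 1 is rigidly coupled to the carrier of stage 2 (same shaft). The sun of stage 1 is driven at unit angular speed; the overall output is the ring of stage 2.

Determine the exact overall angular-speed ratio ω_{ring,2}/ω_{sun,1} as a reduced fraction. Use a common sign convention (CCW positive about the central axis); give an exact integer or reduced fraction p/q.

Stage 1: N_ring = 12 + 2·24 = 60
Stage 1: 12(ω_s−ω_c) = −60(ω_r−ω_c),  ω_c=0, ω_s=1
Stage 1: ω_r = 0 − (12/60)(1−0) = -1/5
  ⇒ ω_r¹/ω_s¹ = -1/5
Stage 2: N_ring = 38 + 2·25 = 88
Stage 2: 38(ω_s−ω_c) = −88(ω_r−ω_c),  ω_s=0, ω_c=1
Stage 2: ω_r = 1 − (38/88)(0−1) = 63/44
  ⇒ ω_r²/ω_c² = 63/44
Coupling ω_c² = ω_r¹ ⇒ overall = -1/5 × 63/44 = -63/220

-63/220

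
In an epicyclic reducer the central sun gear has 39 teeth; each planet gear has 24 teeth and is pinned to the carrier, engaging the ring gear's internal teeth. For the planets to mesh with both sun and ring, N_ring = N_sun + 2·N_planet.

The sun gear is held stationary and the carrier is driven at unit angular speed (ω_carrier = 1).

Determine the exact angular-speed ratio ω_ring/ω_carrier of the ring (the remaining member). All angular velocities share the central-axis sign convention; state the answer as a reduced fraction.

42/29

N_ring = 39 + 2·24 = 87
39(ω_s−ω_c) = −87(ω_r−ω_c),  ω_s=0, ω_c=1
ω_r = 1 − (39/87)(0−1) = 42/29
ω_r/ω_c = 42/29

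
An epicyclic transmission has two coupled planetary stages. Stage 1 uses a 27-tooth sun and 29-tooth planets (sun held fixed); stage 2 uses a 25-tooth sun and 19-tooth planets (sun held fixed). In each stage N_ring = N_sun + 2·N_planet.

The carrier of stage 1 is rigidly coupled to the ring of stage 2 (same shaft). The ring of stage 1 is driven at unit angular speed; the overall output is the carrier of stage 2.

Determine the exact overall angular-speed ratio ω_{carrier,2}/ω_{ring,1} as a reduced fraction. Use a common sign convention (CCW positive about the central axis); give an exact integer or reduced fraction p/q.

765/1408

Stage 1: N_ring = 27 + 2·29 = 85
Stage 1: 27(ω_s−ω_c) = −85(ω_r−ω_c),  ω_s=0, ω_r=1
Stage 1: 27(0−ω_c) = −85(1−ω_c)  ⇒  112ω_c = 85  ⇒  ω_c = 85/112
  ⇒ ω_c¹/ω_r¹ = 85/112
Stage 2: N_ring = 25 + 2·19 = 63
Stage 2: 25(ω_s−ω_c) = −63(ω_r−ω_c),  ω_s=0, ω_r=1
Stage 2: 25(0−ω_c) = −63(1−ω_c)  ⇒  88ω_c = 63  ⇒  ω_c = 63/88
  ⇒ ω_c²/ω_r² = 63/88
Coupling ω_r² = ω_c¹ ⇒ overall = 85/112 × 63/88 = 765/1408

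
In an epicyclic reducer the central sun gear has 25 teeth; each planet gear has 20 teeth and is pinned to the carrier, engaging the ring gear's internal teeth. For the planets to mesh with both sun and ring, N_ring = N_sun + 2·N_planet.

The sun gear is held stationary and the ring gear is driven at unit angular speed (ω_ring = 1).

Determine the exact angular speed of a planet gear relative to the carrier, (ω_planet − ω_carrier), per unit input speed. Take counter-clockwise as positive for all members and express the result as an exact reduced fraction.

N_ring = 25 + 2·20 = 65
25(ω_s−ω_c) = −65(ω_r−ω_c),  ω_s=0, ω_r=1
25(0−ω_c) = −65(1−ω_c)  ⇒  90ω_c = 65  ⇒  ω_c = 13/18
sun–planet: 25·(0−13/18) = −20·(ω_p−ω_c)  ⇒  ω_p−ω_c = −(25/20)·(-13/18) = 65/72

65/72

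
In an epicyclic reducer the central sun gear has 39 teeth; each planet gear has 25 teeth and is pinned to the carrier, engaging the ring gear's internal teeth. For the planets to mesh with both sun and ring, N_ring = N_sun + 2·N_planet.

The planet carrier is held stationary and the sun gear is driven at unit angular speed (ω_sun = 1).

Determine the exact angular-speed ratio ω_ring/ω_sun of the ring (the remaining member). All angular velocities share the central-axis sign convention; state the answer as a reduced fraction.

-39/89

N_ring = 39 + 2·25 = 89
39(ω_s−ω_c) = −89(ω_r−ω_c),  ω_c=0, ω_s=1
ω_r = 0 − (39/89)(1−0) = -39/89
ω_r/ω_s = -39/89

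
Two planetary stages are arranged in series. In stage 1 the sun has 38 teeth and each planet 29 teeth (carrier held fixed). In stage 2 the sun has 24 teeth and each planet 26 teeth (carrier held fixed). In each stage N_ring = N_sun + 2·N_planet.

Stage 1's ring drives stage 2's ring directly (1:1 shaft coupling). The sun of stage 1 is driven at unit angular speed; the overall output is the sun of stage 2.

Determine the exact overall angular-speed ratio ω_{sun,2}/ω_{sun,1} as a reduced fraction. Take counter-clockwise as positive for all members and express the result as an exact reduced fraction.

361/288

Stage 1: N_ring = 38 + 2·29 = 96
Stage 1: 38(ω_s−ω_c) = −96(ω_r−ω_c),  ω_c=0, ω_s=1
Stage 1: ω_r = 0 − (38/96)(1−0) = -19/48
  ⇒ ω_r¹/ω_s¹ = -19/48
Stage 2: N_ring = 24 + 2·26 = 76
Stage 2: 24(ω_s−ω_c) = −76(ω_r−ω_c),  ω_c=0, ω_r=1
Stage 2: ω_s = 0 − (76/24)(1−0) = -19/6
  ⇒ ω_s²/ω_r² = -19/6
Coupling ω_r² = ω_r¹ ⇒ overall = -19/48 × -19/6 = 361/288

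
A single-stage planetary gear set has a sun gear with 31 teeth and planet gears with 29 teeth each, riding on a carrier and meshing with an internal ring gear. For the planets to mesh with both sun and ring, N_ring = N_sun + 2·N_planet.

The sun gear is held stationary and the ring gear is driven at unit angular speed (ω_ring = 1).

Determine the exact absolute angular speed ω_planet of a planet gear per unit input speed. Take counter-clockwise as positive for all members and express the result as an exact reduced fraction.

89/58

N_ring = 31 + 2·29 = 89
31(ω_s−ω_c) = −89(ω_r−ω_c),  ω_s=0, ω_r=1
31(0−ω_c) = −89(1−ω_c)  ⇒  120ω_c = 89  ⇒  ω_c = 89/120
sun–planet: 31·(0−89/120) = −29·(ω_p−ω_c)  ⇒  ω_p−ω_c = −(31/29)·(-89/120) = 2759/3480
ω_p = 89/120 + 2759/3480 = 89/58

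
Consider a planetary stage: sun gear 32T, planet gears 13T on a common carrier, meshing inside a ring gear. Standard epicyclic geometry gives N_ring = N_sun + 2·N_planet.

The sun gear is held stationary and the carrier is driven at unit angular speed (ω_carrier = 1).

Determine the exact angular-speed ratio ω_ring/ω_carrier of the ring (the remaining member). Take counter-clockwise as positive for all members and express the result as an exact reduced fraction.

N_ring = 32 + 2·13 = 58
32(ω_s−ω_c) = −58(ω_r−ω_c),  ω_s=0, ω_c=1
ω_r = 1 − (32/58)(0−1) = 45/29
ω_r/ω_c = 45/29

45/29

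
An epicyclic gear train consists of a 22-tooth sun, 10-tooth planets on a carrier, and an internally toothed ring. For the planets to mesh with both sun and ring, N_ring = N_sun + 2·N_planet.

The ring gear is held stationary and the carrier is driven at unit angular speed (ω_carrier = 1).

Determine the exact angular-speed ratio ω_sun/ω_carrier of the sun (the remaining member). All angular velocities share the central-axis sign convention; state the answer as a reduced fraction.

N_ring = 22 + 2·10 = 42
22(ω_s−ω_c) = −42(ω_r−ω_c),  ω_r=0, ω_c=1
ω_s = 1 − (42/22)(0−1) = 32/11
ω_s/ω_c = 32/11

32/11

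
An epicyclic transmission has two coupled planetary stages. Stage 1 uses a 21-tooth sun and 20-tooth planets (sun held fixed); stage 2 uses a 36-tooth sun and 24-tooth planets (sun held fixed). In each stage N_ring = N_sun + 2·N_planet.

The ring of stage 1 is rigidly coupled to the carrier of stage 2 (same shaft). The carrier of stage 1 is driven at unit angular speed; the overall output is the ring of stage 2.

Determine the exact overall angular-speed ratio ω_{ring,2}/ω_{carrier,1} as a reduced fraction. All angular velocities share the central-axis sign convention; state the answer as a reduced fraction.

Stage 1: N_ring = 21 + 2·20 = 61
Stage 1: 21(ω_s−ω_c) = −61(ω_r−ω_c),  ω_s=0, ω_c=1
Stage 1: ω_r = 1 − (21/61)(0−1) = 82/61
  ⇒ ω_r¹/ω_c¹ = 82/61
Stage 2: N_ring = 36 + 2·24 = 84
Stage 2: 36(ω_s−ω_c) = −84(ω_r−ω_c),  ω_s=0, ω_c=1
Stage 2: ω_r = 1 − (36/84)(0−1) = 10/7
  ⇒ ω_r²/ω_c² = 10/7
Coupling ω_c² = ω_r¹ ⇒ overall = 82/61 × 10/7 = 820/427

820/427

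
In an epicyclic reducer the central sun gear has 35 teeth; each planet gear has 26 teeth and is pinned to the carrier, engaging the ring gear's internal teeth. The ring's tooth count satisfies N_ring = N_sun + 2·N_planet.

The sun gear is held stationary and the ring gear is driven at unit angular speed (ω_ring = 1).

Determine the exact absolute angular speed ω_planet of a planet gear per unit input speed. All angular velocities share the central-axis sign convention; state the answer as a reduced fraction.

87/52

N_ring = 35 + 2·26 = 87
35(ω_s−ω_c) = −87(ω_r−ω_c),  ω_s=0, ω_r=1
35(0−ω_c) = −87(1−ω_c)  ⇒  122ω_c = 87  ⇒  ω_c = 87/122
sun–planet: 35·(0−87/122) = −26·(ω_p−ω_c)  ⇒  ω_p−ω_c = −(35/26)·(-87/122) = 3045/3172
ω_p = 87/122 + 3045/3172 = 87/52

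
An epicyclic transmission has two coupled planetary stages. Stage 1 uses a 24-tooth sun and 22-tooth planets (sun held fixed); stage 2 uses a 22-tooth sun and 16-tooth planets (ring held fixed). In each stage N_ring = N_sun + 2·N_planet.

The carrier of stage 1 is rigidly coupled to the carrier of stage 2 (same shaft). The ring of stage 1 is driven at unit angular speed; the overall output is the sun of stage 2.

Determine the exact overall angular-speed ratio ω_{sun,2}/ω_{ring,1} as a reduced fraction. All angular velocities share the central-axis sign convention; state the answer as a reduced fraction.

Stage 1: N_ring = 24 + 2·22 = 68
Stage 1: 24(ω_s−ω_c) = −68(ω_r−ω_c),  ω_s=0, ω_r=1
Stage 1: 24(0−ω_c) = −68(1−ω_c)  ⇒  92ω_c = 68  ⇒  ω_c = 17/23
  ⇒ ω_c¹/ω_r¹ = 17/23
Stage 2: N_ring = 22 + 2·16 = 54
Stage 2: 22(ω_s−ω_c) = −54(ω_r−ω_c),  ω_r=0, ω_c=1
Stage 2: ω_s = 1 − (54/22)(0−1) = 38/11
  ⇒ ω_s²/ω_c² = 38/11
Coupling ω_c² = ω_c¹ ⇒ overall = 17/23 × 38/11 = 646/253

646/253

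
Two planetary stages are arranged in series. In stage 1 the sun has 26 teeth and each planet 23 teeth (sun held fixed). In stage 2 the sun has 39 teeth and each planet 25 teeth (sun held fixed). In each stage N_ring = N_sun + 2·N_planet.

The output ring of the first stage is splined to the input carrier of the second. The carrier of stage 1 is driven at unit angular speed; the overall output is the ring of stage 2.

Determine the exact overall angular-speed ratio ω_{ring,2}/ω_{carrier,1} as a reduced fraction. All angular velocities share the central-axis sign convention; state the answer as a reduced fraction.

1568/801

Stage 1: N_ring = 26 + 2·23 = 72
Stage 1: 26(ω_s−ω_c) = −72(ω_r−ω_c),  ω_s=0, ω_c=1
Stage 1: ω_r = 1 − (26/72)(0−1) = 49/36
  ⇒ ω_r¹/ω_c¹ = 49/36
Stage 2: N_ring = 39 + 2·25 = 89
Stage 2: 39(ω_s−ω_c) = −89(ω_r−ω_c),  ω_s=0, ω_c=1
Stage 2: ω_r = 1 − (39/89)(0−1) = 128/89
  ⇒ ω_r²/ω_c² = 128/89
Coupling ω_c² = ω_r¹ ⇒ overall = 49/36 × 128/89 = 1568/801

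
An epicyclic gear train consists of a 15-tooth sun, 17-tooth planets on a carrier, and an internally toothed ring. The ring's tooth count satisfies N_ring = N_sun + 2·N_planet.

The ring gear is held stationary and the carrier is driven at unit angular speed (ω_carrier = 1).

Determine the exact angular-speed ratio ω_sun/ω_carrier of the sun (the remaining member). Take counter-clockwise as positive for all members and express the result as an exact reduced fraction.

N_ring = 15 + 2·17 = 49
15(ω_s−ω_c) = −49(ω_r−ω_c),  ω_r=0, ω_c=1
ω_s = 1 − (49/15)(0−1) = 64/15
ω_s/ω_c = 64/15

64/15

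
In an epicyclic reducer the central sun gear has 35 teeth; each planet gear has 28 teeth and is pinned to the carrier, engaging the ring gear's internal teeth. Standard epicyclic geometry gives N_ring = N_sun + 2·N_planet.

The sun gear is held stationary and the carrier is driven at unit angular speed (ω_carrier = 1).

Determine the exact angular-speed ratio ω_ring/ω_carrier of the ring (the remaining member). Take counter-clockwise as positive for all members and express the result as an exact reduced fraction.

N_ring = 35 + 2·28 = 91
35(ω_s−ω_c) = −91(ω_r−ω_c),  ω_s=0, ω_c=1
ω_r = 1 − (35/91)(0−1) = 18/13
ω_r/ω_c = 18/13

18/13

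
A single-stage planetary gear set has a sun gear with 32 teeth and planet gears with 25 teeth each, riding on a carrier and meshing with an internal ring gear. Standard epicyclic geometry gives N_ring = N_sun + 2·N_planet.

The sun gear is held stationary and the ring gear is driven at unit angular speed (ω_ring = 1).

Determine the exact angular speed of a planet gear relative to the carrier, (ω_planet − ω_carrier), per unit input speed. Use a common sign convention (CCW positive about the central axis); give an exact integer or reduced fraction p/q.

N_ring = 32 + 2·25 = 82
32(ω_s−ω_c) = −82(ω_r−ω_c),  ω_s=0, ω_r=1
32(0−ω_c) = −82(1−ω_c)  ⇒  114ω_c = 82  ⇒  ω_c = 41/57
sun–planet: 32·(0−41/57) = −25·(ω_p−ω_c)  ⇒  ω_p−ω_c = −(32/25)·(-41/57) = 1312/1425

1312/1425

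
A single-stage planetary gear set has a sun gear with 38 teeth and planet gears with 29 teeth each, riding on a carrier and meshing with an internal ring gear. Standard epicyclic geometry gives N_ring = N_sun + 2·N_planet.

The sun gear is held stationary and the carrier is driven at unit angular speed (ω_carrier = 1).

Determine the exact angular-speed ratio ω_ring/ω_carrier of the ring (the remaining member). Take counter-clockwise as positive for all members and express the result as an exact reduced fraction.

N_ring = 38 + 2·29 = 96
38(ω_s−ω_c) = −96(ω_r−ω_c),  ω_s=0, ω_c=1
ω_r = 1 − (38/96)(0−1) = 67/48
ω_r/ω_c = 67/48

67/48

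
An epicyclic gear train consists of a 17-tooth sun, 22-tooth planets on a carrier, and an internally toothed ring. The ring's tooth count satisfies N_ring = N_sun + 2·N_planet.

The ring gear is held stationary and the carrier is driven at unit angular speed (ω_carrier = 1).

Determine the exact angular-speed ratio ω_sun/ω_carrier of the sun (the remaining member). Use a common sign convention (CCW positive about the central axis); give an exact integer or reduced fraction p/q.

78/17

N_ring = 17 + 2·22 = 61
17(ω_s−ω_c) = −61(ω_r−ω_c),  ω_r=0, ω_c=1
ω_s = 1 − (61/17)(0−1) = 78/17
ω_s/ω_c = 78/17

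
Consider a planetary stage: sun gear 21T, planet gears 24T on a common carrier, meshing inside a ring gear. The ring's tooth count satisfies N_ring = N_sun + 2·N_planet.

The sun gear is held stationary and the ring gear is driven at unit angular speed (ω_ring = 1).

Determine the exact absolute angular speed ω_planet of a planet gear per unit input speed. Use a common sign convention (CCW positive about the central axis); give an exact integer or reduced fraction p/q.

N_ring = 21 + 2·24 = 69
21(ω_s−ω_c) = −69(ω_r−ω_c),  ω_s=0, ω_r=1
21(0−ω_c) = −69(1−ω_c)  ⇒  90ω_c = 69  ⇒  ω_c = 23/30
sun–planet: 21·(0−23/30) = −24·(ω_p−ω_c)  ⇒  ω_p−ω_c = −(21/24)·(-23/30) = 161/240
ω_p = 23/30 + 161/240 = 23/16

23/16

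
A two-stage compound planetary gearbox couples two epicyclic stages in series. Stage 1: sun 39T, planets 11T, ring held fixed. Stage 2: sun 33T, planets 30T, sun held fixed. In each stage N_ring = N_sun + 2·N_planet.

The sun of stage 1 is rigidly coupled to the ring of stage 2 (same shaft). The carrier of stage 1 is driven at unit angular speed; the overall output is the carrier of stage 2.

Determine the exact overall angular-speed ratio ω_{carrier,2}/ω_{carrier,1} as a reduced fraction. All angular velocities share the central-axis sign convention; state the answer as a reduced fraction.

Stage 1: N_ring = 39 + 2·11 = 61
Stage 1: 39(ω_s−ω_c) = −61(ω_r−ω_c),  ω_r=0, ω_c=1
Stage 1: ω_s = 1 − (61/39)(0−1) = 100/39
  ⇒ ω_s¹/ω_c¹ = 100/39
Stage 2: N_ring = 33 + 2·30 = 93
Stage 2: 33(ω_s−ω_c) = −93(ω_r−ω_c),  ω_s=0, ω_r=1
Stage 2: 33(0−ω_c) = −93(1−ω_c)  ⇒  126ω_c = 93  ⇒  ω_c = 31/42
  ⇒ ω_c²/ω_r² = 31/42
Coupling ω_r² = ω_s¹ ⇒ overall = 100/39 × 31/42 = 1550/819

1550/819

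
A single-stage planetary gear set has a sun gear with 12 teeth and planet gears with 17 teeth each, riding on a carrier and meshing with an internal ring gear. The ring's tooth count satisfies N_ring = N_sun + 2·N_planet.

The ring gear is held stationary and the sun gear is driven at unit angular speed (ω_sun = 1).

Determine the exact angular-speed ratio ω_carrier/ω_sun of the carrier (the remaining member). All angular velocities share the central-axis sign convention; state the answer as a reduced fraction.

N_ring = 12 + 2·17 = 46
12(ω_s−ω_c) = −46(ω_r−ω_c),  ω_r=0, ω_s=1
12(1−ω_c) = −46(0−ω_c)  ⇒  58ω_c = 12  ⇒  ω_c = 6/29
ω_c/ω_s = 6/29

6/29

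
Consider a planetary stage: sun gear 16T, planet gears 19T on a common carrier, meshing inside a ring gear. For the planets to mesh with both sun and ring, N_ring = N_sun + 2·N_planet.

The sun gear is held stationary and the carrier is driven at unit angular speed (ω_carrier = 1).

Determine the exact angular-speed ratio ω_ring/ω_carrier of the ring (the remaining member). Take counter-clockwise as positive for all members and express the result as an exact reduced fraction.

35/27

N_ring = 16 + 2·19 = 54
16(ω_s−ω_c) = −54(ω_r−ω_c),  ω_s=0, ω_c=1
ω_r = 1 − (16/54)(0−1) = 35/27
ω_r/ω_c = 35/27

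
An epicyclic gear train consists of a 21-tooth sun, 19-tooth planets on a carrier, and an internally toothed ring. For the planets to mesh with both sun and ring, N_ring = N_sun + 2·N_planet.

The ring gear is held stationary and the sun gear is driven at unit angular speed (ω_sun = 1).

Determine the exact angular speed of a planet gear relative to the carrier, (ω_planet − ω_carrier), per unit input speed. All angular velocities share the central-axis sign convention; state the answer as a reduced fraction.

N_ring = 21 + 2·19 = 59
21(ω_s−ω_c) = −59(ω_r−ω_c),  ω_r=0, ω_s=1
21(1−ω_c) = −59(0−ω_c)  ⇒  80ω_c = 21  ⇒  ω_c = 21/80
sun–planet: 21·(1−21/80) = −19·(ω_p−ω_c)  ⇒  ω_p−ω_c = −(21/19)·(59/80) = -1239/1520

-1239/1520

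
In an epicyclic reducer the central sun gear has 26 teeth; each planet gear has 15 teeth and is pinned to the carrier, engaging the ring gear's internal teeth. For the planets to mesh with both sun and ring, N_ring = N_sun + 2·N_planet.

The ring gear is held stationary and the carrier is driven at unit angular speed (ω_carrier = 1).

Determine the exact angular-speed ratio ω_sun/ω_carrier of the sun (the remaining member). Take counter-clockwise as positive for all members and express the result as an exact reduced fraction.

N_ring = 26 + 2·15 = 56
26(ω_s−ω_c) = −56(ω_r−ω_c),  ω_r=0, ω_c=1
ω_s = 1 − (56/26)(0−1) = 41/13
ω_s/ω_c = 41/13

41/13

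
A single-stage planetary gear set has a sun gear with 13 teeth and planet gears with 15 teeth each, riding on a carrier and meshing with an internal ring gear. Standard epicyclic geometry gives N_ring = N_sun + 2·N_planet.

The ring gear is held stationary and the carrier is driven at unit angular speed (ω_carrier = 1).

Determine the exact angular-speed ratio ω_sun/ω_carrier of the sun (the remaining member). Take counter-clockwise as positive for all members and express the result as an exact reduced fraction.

N_ring = 13 + 2·15 = 43
13(ω_s−ω_c) = −43(ω_r−ω_c),  ω_r=0, ω_c=1
ω_s = 1 − (43/13)(0−1) = 56/13
ω_s/ω_c = 56/13

56/13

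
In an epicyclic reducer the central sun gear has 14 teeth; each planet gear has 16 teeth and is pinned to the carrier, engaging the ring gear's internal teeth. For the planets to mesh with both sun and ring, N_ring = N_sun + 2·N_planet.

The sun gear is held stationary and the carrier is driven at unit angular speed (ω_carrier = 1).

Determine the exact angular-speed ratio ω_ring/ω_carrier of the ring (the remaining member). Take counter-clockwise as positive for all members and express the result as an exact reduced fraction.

30/23

N_ring = 14 + 2·16 = 46
14(ω_s−ω_c) = −46(ω_r−ω_c),  ω_s=0, ω_c=1
ω_r = 1 − (14/46)(0−1) = 30/23
ω_r/ω_c = 30/23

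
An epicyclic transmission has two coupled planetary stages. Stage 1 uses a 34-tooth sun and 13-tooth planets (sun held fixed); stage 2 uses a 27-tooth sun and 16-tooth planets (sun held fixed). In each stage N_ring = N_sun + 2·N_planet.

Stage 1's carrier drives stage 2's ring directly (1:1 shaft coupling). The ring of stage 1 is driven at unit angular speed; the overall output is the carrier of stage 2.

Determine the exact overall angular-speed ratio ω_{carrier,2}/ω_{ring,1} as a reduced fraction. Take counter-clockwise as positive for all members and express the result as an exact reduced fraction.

Stage 1: N_ring = 34 + 2·13 = 60
Stage 1: 34(ω_s−ω_c) = −60(ω_r−ω_c),  ω_s=0, ω_r=1
Stage 1: 34(0−ω_c) = −60(1−ω_c)  ⇒  94ω_c = 60  ⇒  ω_c = 30/47
  ⇒ ω_c¹/ω_r¹ = 30/47
Stage 2: N_ring = 27 + 2·16 = 59
Stage 2: 27(ω_s−ω_c) = −59(ω_r−ω_c),  ω_s=0, ω_r=1
Stage 2: 27(0−ω_c) = −59(1−ω_c)  ⇒  86ω_c = 59  ⇒  ω_c = 59/86
  ⇒ ω_c²/ω_r² = 59/86
Coupling ω_r² = ω_c¹ ⇒ overall = 30/47 × 59/86 = 885/2021

885/2021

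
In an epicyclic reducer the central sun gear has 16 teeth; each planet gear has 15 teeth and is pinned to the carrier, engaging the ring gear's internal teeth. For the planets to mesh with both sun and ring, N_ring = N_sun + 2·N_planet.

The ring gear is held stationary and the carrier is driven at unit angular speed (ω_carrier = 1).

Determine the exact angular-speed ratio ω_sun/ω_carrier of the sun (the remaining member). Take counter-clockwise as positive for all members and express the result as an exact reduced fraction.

31/8

N_ring = 16 + 2·15 = 46
16(ω_s−ω_c) = −46(ω_r−ω_c),  ω_r=0, ω_c=1
ω_s = 1 − (46/16)(0−1) = 31/8
ω_s/ω_c = 31/8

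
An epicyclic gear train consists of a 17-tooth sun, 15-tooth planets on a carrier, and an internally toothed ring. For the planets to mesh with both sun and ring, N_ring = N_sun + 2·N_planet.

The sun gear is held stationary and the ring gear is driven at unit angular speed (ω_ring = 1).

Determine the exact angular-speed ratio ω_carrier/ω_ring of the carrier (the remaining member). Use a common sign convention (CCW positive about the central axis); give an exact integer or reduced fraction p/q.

N_ring = 17 + 2·15 = 47
17(ω_s−ω_c) = −47(ω_r−ω_c),  ω_s=0, ω_r=1
17(0−ω_c) = −47(1−ω_c)  ⇒  64ω_c = 47  ⇒  ω_c = 47/64
ω_c/ω_r = 47/64

47/64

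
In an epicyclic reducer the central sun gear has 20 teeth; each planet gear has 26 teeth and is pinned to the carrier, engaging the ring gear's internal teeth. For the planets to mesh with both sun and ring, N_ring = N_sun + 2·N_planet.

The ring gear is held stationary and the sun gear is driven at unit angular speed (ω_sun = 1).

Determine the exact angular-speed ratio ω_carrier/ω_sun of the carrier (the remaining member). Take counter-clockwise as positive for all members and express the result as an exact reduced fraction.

5/23

N_ring = 20 + 2·26 = 72
20(ω_s−ω_c) = −72(ω_r−ω_c),  ω_r=0, ω_s=1
20(1−ω_c) = −72(0−ω_c)  ⇒  92ω_c = 20  ⇒  ω_c = 5/23
ω_c/ω_s = 5/23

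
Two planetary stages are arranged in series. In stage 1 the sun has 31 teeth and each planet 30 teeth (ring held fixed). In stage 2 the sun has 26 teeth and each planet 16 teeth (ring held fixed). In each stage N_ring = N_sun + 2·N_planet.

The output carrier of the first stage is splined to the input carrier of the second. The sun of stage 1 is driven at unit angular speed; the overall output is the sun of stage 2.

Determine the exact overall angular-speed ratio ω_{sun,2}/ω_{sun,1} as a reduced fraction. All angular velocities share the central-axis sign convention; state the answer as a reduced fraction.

651/793

Stage 1: N_ring = 31 + 2·30 = 91
Stage 1: 31(ω_s−ω_c) = −91(ω_r−ω_c),  ω_r=0, ω_s=1
Stage 1: 31(1−ω_c) = −91(0−ω_c)  ⇒  122ω_c = 31  ⇒  ω_c = 31/122
  ⇒ ω_c¹/ω_s¹ = 31/122
Stage 2: N_ring = 26 + 2·16 = 58
Stage 2: 26(ω_s−ω_c) = −58(ω_r−ω_c),  ω_r=0, ω_c=1
Stage 2: ω_s = 1 − (58/26)(0−1) = 42/13
  ⇒ ω_s²/ω_c² = 42/13
Coupling ω_c² = ω_c¹ ⇒ overall = 31/122 × 42/13 = 651/793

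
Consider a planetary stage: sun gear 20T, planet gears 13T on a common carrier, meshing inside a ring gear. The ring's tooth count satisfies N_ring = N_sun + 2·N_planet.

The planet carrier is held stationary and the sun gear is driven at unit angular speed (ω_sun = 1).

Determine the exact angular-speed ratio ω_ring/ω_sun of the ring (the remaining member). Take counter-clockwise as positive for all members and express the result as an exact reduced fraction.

-10/23

N_ring = 20 + 2·13 = 46
20(ω_s−ω_c) = −46(ω_r−ω_c),  ω_c=0, ω_s=1
ω_r = 0 − (20/46)(1−0) = -10/23
ω_r/ω_s = -10/23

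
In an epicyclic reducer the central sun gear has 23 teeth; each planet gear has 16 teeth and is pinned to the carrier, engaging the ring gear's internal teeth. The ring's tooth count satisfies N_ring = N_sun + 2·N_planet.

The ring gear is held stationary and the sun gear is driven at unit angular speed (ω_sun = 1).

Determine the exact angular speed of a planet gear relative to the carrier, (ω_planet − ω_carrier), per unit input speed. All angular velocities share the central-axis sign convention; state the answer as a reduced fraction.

N_ring = 23 + 2·16 = 55
23(ω_s−ω_c) = −55(ω_r−ω_c),  ω_r=0, ω_s=1
23(1−ω_c) = −55(0−ω_c)  ⇒  78ω_c = 23  ⇒  ω_c = 23/78
sun–planet: 23·(1−23/78) = −16·(ω_p−ω_c)  ⇒  ω_p−ω_c = −(23/16)·(55/78) = -1265/1248

-1265/1248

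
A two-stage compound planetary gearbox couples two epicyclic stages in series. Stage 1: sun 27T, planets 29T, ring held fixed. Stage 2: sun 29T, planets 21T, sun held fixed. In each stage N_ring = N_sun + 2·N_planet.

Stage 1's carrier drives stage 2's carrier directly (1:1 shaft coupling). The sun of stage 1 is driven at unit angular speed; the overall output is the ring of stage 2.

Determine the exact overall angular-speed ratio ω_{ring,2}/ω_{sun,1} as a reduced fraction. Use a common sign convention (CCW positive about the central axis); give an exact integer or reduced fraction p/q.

675/1988

Stage 1: N_ring = 27 + 2·29 = 85
Stage 1: 27(ω_s−ω_c) = −85(ω_r−ω_c),  ω_r=0, ω_s=1
Stage 1: 27(1−ω_c) = −85(0−ω_c)  ⇒  112ω_c = 27  ⇒  ω_c = 27/112
  ⇒ ω_c¹/ω_s¹ = 27/112
Stage 2: N_ring = 29 + 2·21 = 71
Stage 2: 29(ω_s−ω_c) = −71(ω_r−ω_c),  ω_s=0, ω_c=1
Stage 2: ω_r = 1 − (29/71)(0−1) = 100/71
  ⇒ ω_r²/ω_c² = 100/71
Coupling ω_c² = ω_c¹ ⇒ overall = 27/112 × 100/71 = 675/1988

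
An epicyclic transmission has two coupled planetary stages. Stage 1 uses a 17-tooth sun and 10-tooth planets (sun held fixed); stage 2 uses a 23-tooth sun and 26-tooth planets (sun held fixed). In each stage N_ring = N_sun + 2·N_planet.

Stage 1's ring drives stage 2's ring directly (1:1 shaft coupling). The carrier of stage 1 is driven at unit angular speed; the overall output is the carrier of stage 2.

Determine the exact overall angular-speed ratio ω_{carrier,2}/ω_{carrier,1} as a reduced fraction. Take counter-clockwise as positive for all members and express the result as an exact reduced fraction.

2025/1813

Stage 1: N_ring = 17 + 2·10 = 37
Stage 1: 17(ω_s−ω_c) = −37(ω_r−ω_c),  ω_s=0, ω_c=1
Stage 1: ω_r = 1 − (17/37)(0−1) = 54/37
  ⇒ ω_r¹/ω_c¹ = 54/37
Stage 2: N_ring = 23 + 2·26 = 75
Stage 2: 23(ω_s−ω_c) = −75(ω_r−ω_c),  ω_s=0, ω_r=1
Stage 2: 23(0−ω_c) = −75(1−ω_c)  ⇒  98ω_c = 75  ⇒  ω_c = 75/98
  ⇒ ω_c²/ω_r² = 75/98
Coupling ω_r² = ω_r¹ ⇒ overall = 54/37 × 75/98 = 2025/1813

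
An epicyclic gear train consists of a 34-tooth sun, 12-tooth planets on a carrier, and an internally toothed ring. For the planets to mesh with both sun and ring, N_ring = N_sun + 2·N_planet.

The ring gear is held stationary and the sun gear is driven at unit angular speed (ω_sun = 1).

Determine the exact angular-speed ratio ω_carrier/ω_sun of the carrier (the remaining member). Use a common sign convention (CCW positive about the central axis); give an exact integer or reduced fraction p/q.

N_ring = 34 + 2·12 = 58
34(ω_s−ω_c) = −58(ω_r−ω_c),  ω_r=0, ω_s=1
34(1−ω_c) = −58(0−ω_c)  ⇒  92ω_c = 34  ⇒  ω_c = 17/46
ω_c/ω_s = 17/46

17/46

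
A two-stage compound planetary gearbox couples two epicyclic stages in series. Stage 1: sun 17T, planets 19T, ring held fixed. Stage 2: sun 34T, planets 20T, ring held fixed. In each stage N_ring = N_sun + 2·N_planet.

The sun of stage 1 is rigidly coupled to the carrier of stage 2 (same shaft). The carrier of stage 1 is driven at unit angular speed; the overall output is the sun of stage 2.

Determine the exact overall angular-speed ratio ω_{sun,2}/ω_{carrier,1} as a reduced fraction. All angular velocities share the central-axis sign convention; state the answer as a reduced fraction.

3888/289

Stage 1: N_ring = 17 + 2·19 = 55
Stage 1: 17(ω_s−ω_c) = −55(ω_r−ω_c),  ω_r=0, ω_c=1
Stage 1: ω_s = 1 − (55/17)(0−1) = 72/17
  ⇒ ω_s¹/ω_c¹ = 72/17
Stage 2: N_ring = 34 + 2·20 = 74
Stage 2: 34(ω_s−ω_c) = −74(ω_r−ω_c),  ω_r=0, ω_c=1
Stage 2: ω_s = 1 − (74/34)(0−1) = 54/17
  ⇒ ω_s²/ω_c² = 54/17
Coupling ω_c² = ω_s¹ ⇒ overall = 72/17 × 54/17 = 3888/289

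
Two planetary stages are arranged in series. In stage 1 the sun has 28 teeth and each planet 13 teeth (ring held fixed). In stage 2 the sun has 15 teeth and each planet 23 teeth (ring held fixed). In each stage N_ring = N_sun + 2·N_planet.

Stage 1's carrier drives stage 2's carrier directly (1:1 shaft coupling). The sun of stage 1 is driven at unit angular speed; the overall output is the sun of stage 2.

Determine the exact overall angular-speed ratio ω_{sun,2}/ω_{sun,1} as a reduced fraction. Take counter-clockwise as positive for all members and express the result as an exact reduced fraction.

1064/615

Stage 1: N_ring = 28 + 2·13 = 54
Stage 1: 28(ω_s−ω_c) = −54(ω_r−ω_c),  ω_r=0, ω_s=1
Stage 1: 28(1−ω_c) = −54(0−ω_c)  ⇒  82ω_c = 28  ⇒  ω_c = 14/41
  ⇒ ω_c¹/ω_s¹ = 14/41
Stage 2: N_ring = 15 + 2·23 = 61
Stage 2: 15(ω_s−ω_c) = −61(ω_r−ω_c),  ω_r=0, ω_c=1
Stage 2: ω_s = 1 − (61/15)(0−1) = 76/15
  ⇒ ω_s²/ω_c² = 76/15
Coupling ω_c² = ω_c¹ ⇒ overall = 14/41 × 76/15 = 1064/615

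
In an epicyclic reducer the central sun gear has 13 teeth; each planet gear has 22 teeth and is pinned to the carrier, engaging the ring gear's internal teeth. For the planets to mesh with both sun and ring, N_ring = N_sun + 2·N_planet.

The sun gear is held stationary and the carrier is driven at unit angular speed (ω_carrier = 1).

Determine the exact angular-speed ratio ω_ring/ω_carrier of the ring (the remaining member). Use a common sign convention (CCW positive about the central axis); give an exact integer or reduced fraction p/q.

70/57

N_ring = 13 + 2·22 = 57
13(ω_s−ω_c) = −57(ω_r−ω_c),  ω_s=0, ω_c=1
ω_r = 1 − (13/57)(0−1) = 70/57
ω_r/ω_c = 70/57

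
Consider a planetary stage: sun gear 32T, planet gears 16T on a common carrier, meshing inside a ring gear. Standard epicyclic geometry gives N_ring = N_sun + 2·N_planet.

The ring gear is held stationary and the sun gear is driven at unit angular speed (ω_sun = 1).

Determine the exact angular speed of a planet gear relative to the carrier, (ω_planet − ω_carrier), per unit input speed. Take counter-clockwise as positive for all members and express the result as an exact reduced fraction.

-4/3

N_ring = 32 + 2·16 = 64
32(ω_s−ω_c) = −64(ω_r−ω_c),  ω_r=0, ω_s=1
32(1−ω_c) = −64(0−ω_c)  ⇒  96ω_c = 32  ⇒  ω_c = 1/3
sun–planet: 32·(1−1/3) = −16·(ω_p−ω_c)  ⇒  ω_p−ω_c = −(32/16)·(2/3) = -4/3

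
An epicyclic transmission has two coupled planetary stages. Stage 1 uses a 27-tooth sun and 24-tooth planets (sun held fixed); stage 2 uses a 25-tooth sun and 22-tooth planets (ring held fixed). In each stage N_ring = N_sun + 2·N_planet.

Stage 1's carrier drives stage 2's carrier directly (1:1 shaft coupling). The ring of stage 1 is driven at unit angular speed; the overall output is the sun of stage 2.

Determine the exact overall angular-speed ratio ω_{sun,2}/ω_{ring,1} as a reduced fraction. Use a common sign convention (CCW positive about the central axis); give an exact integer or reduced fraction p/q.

Stage 1: N_ring = 27 + 2·24 = 75
Stage 1: 27(ω_s−ω_c) = −75(ω_r−ω_c),  ω_s=0, ω_r=1
Stage 1: 27(0−ω_c) = −75(1−ω_c)  ⇒  102ω_c = 75  ⇒  ω_c = 25/34
  ⇒ ω_c¹/ω_r¹ = 25/34
Stage 2: N_ring = 25 + 2·22 = 69
Stage 2: 25(ω_s−ω_c) = −69(ω_r−ω_c),  ω_r=0, ω_c=1
Stage 2: ω_s = 1 − (69/25)(0−1) = 94/25
  ⇒ ω_s²/ω_c² = 94/25
Coupling ω_c² = ω_c¹ ⇒ overall = 25/34 × 94/25 = 47/17

47/17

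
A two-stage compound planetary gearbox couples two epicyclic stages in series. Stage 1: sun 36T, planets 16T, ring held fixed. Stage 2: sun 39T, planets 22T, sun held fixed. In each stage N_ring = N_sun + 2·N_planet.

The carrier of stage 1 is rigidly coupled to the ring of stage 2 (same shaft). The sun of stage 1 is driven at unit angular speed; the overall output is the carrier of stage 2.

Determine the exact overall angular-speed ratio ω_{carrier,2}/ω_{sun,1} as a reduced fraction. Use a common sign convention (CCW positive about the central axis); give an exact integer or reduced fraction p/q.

Stage 1: N_ring = 36 + 2·16 = 68
Stage 1: 36(ω_s−ω_c) = −68(ω_r−ω_c),  ω_r=0, ω_s=1
Stage 1: 36(1−ω_c) = −68(0−ω_c)  ⇒  104ω_c = 36  ⇒  ω_c = 9/26
  ⇒ ω_c¹/ω_s¹ = 9/26
Stage 2: N_ring = 39 + 2·22 = 83
Stage 2: 39(ω_s−ω_c) = −83(ω_r−ω_c),  ω_s=0, ω_r=1
Stage 2: 39(0−ω_c) = −83(1−ω_c)  ⇒  122ω_c = 83  ⇒  ω_c = 83/122
  ⇒ ω_c²/ω_r² = 83/122
Coupling ω_r² = ω_c¹ ⇒ overall = 9/26 × 83/122 = 747/3172

747/3172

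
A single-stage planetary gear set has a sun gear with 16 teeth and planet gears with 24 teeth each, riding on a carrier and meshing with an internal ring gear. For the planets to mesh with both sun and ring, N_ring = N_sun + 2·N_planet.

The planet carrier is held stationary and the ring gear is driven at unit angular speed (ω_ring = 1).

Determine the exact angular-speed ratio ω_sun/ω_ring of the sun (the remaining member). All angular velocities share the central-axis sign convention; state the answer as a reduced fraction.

-4

N_ring = 16 + 2·24 = 64
16(ω_s−ω_c) = −64(ω_r−ω_c),  ω_c=0, ω_r=1
ω_s = 0 − (64/16)(1−0) = -4
ω_s/ω_r = -4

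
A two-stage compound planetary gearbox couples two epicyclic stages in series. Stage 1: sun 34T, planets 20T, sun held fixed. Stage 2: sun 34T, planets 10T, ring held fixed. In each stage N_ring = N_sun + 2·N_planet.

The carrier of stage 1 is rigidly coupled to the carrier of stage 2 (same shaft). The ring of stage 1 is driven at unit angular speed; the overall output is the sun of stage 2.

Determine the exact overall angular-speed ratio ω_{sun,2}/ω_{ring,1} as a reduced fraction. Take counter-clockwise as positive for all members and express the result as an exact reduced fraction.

Stage 1: N_ring = 34 + 2·20 = 74
Stage 1: 34(ω_s−ω_c) = −74(ω_r−ω_c),  ω_s=0, ω_r=1
Stage 1: 34(0−ω_c) = −74(1−ω_c)  ⇒  108ω_c = 74  ⇒  ω_c = 37/54
  ⇒ ω_c¹/ω_r¹ = 37/54
Stage 2: N_ring = 34 + 2·10 = 54
Stage 2: 34(ω_s−ω_c) = −54(ω_r−ω_c),  ω_r=0, ω_c=1
Stage 2: ω_s = 1 − (54/34)(0−1) = 44/17
  ⇒ ω_s²/ω_c² = 44/17
Coupling ω_c² = ω_c¹ ⇒ overall = 37/54 × 44/17 = 814/459

814/459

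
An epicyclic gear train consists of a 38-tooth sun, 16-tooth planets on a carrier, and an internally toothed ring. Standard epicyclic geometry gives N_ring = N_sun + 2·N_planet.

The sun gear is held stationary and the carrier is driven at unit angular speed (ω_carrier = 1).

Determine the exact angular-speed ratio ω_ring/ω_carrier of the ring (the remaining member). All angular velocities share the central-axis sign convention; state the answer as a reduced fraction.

N_ring = 38 + 2·16 = 70
38(ω_s−ω_c) = −70(ω_r−ω_c),  ω_s=0, ω_c=1
ω_r = 1 − (38/70)(0−1) = 54/35
ω_r/ω_c = 54/35

54/35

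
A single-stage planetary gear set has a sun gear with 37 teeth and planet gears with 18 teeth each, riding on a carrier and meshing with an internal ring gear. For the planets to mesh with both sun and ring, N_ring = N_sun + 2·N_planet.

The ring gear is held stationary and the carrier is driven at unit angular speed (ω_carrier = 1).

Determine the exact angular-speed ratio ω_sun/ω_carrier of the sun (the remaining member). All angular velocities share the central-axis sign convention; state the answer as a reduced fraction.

N_ring = 37 + 2·18 = 73
37(ω_s−ω_c) = −73(ω_r−ω_c),  ω_r=0, ω_c=1
ω_s = 1 − (73/37)(0−1) = 110/37
ω_s/ω_c = 110/37

110/37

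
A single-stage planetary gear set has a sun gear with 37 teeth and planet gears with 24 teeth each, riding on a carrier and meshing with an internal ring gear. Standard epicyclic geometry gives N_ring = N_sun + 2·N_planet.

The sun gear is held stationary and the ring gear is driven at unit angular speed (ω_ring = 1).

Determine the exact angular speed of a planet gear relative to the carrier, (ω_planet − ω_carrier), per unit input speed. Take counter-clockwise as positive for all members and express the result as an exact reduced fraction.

N_ring = 37 + 2·24 = 85
37(ω_s−ω_c) = −85(ω_r−ω_c),  ω_s=0, ω_r=1
37(0−ω_c) = −85(1−ω_c)  ⇒  122ω_c = 85  ⇒  ω_c = 85/122
sun–planet: 37·(0−85/122) = −24·(ω_p−ω_c)  ⇒  ω_p−ω_c = −(37/24)·(-85/122) = 3145/2928

3145/2928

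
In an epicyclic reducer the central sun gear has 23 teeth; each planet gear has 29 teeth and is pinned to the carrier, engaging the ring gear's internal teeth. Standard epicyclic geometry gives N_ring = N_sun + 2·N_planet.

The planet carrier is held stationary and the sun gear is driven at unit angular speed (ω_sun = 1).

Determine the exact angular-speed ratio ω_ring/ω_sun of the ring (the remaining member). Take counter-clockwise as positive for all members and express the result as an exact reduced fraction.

N_ring = 23 + 2·29 = 81
23(ω_s−ω_c) = −81(ω_r−ω_c),  ω_c=0, ω_s=1
ω_r = 0 − (23/81)(1−0) = -23/81
ω_r/ω_s = -23/81

-23/81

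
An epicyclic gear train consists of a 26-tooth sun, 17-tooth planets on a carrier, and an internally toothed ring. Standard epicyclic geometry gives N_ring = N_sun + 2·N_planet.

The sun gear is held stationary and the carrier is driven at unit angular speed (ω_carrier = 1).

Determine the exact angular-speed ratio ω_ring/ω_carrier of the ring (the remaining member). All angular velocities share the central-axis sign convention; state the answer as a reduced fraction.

N_ring = 26 + 2·17 = 60
26(ω_s−ω_c) = −60(ω_r−ω_c),  ω_s=0, ω_c=1
ω_r = 1 − (26/60)(0−1) = 43/30
ω_r/ω_c = 43/30

43/30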